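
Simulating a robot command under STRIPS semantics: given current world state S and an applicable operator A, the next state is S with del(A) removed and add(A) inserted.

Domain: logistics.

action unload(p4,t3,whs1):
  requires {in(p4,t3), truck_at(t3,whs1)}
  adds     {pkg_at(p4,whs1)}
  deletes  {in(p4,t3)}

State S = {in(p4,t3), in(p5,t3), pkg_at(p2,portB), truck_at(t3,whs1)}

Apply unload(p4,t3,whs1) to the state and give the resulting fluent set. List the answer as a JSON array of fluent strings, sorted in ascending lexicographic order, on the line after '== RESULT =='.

Progress:
  pre ⊆ S: {in(p4,t3), truck_at(t3,whs1)} ⊆ S  — applicable
  S \ del = {in(p5,t3), pkg_at(p2,portB), truck_at(t3,whs1)}
  ∪ add   = {in(p5,t3), pkg_at(p2,portB), pkg_at(p4,whs1), truck_at(t3,whs1)}

== RESULT ==
["in(p5,t3)", "pkg_at(p2,portB)", "pkg_at(p4,whs1)", "truck_at(t3,whs1)"]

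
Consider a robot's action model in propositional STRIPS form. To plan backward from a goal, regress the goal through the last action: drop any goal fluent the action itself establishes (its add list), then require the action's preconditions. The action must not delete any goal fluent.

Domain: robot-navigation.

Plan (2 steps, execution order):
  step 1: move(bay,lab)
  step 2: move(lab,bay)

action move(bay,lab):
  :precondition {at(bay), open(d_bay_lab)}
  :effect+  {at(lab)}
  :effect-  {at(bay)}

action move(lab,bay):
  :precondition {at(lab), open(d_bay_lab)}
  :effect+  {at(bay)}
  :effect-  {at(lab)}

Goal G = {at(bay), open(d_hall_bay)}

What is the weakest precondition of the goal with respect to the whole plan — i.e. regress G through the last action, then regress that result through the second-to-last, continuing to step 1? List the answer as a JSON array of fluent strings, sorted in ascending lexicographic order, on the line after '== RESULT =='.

Work backward from the goal:
  through step 2 (move(lab,bay)): drop {at(bay)}, keep {open(d_hall_bay)}, require {at(lab), open(d_bay_lab)}
    → {at(lab), open(d_bay_lab), open(d_hall_bay)}
  through step 1 (move(bay,lab)): drop {at(lab)}, keep {open(d_bay_lab), open(d_hall_bay)}, require {at(bay), open(d_bay_lab)}
    → {at(bay), open(d_bay_lab), open(d_hall_bay)}

== RESULT ==
["at(bay)", "open(d_bay_lab)", "open(d_hall_bay)"]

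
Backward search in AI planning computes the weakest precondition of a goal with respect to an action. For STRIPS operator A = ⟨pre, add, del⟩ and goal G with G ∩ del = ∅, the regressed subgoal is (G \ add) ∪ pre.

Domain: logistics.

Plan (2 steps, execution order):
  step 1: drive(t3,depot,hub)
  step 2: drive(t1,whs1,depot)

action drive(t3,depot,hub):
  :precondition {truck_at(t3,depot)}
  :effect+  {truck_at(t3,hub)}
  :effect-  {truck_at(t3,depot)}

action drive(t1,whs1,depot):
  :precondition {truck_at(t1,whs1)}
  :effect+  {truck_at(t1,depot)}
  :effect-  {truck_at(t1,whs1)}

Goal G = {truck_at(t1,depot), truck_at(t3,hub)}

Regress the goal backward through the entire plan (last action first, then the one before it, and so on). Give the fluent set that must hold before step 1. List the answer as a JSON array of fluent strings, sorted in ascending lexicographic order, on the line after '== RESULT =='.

Work backward from the goal:
  through step 2 (drive(t1,whs1,depot)): drop {truck_at(t1,depot)}, keep {truck_at(t3,hub)}, require {truck_at(t1,whs1)}
    → {truck_at(t1,whs1), truck_at(t3,hub)}
  through step 1 (drive(t3,depot,hub)): drop {truck_at(t3,hub)}, keep {truck_at(t1,whs1)}, require {truck_at(t3,depot)}
    → {truck_at(t1,whs1), truck_at(t3,depot)}

== RESULT ==
["truck_at(t1,whs1)", "truck_at(t3,depot)"]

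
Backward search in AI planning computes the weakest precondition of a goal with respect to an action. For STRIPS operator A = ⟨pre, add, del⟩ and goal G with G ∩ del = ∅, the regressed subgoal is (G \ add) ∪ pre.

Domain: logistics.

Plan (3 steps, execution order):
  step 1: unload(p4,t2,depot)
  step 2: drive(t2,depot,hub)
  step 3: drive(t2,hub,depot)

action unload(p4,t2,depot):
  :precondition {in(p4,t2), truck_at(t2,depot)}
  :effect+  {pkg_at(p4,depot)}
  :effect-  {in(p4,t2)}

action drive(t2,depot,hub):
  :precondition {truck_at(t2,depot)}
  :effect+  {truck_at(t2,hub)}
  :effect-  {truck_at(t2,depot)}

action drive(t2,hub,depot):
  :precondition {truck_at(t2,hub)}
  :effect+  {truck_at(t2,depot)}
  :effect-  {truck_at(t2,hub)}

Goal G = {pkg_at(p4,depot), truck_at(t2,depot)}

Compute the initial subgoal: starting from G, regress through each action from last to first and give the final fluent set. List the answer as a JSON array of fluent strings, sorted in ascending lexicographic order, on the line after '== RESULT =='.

Regress step by step:
  through step 3 (drive(t2,hub,depot)): drop {truck_at(t2,depot)}, keep {pkg_at(p4,depot)}, require {truck_at(t2,hub)}
    → {pkg_at(p4,depot), truck_at(t2,hub)}
  through step 2 (drive(t2,depot,hub)): drop {truck_at(t2,hub)}, keep {pkg_at(p4,depot)}, require {truck_at(t2,depot)}
    → {pkg_at(p4,depot), truck_at(t2,depot)}
  through step 1 (unload(p4,t2,depot)): drop {pkg_at(p4,depot)}, keep {truck_at(t2,depot)}, require {in(p4,t2), truck_at(t2,depot)}
    → {in(p4,t2), truck_at(t2,depot)}

== RESULT ==
["in(p4,t2)", "truck_at(t2,depot)"]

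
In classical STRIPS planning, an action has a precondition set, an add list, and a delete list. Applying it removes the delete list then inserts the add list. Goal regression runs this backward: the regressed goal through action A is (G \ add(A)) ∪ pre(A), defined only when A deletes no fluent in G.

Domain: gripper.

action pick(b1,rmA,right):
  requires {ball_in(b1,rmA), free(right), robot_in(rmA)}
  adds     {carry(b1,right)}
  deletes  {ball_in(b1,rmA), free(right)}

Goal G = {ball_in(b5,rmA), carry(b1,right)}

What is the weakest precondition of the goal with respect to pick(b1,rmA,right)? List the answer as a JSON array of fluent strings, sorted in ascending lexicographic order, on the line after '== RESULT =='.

Regress:
  G ∩ del = {}  (empty — regression defined)
  G \ add = {ball_in(b5,rmA), carry(b1,right)} \ {carry(b1,right)} = {ball_in(b5,rmA)}
  ∪ pre   = {ball_in(b5,rmA)} ∪ {ball_in(b1,rmA), free(right), robot_in(rmA)}
          = {ball_in(b1,rmA), ball_in(b5,rmA), free(right), robot_in(rmA)}

== RESULT ==
["ball_in(b1,rmA)", "ball_in(b5,rmA)", "free(right)", "robot_in(rmA)"]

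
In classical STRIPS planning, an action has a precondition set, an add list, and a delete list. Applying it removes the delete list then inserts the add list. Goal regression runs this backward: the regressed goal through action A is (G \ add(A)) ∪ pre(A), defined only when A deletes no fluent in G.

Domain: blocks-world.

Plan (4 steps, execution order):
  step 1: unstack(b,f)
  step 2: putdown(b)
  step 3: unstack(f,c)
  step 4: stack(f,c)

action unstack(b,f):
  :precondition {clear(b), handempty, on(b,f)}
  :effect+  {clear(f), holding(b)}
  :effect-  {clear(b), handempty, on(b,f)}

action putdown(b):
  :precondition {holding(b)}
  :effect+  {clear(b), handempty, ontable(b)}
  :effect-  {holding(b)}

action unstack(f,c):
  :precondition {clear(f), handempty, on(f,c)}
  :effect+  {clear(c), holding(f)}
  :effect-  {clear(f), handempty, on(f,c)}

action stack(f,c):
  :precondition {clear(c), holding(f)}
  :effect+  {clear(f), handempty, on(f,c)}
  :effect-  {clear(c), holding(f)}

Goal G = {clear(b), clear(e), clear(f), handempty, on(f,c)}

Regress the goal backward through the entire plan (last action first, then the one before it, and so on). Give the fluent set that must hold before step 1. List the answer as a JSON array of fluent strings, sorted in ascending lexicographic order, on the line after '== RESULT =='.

Work backward from the goal:
  through step 4 (stack(f,c)): drop {clear(f), handempty, on(f,c)}, keep {clear(b), clear(e)}, require {clear(c), holding(f)}
    → {clear(b), clear(c), clear(e), holding(f)}
  through step 3 (unstack(f,c)): drop {clear(c), holding(f)}, keep {clear(b), clear(e)}, require {clear(f), handempty, on(f,c)}
    → {clear(b), clear(e), clear(f), handempty, on(f,c)}
  through step 2 (putdown(b)): drop {clear(b), handempty}, keep {clear(e), clear(f), on(f,c)}, require {holding(b)}
    → {clear(e), clear(f), holding(b), on(f,c)}
  through step 1 (unstack(b,f)): drop {clear(f), holding(b)}, keep {clear(e), on(f,c)}, require {clear(b), handempty, on(b,f)}
    → {clear(b), clear(e), handempty, on(b,f), on(f,c)}

== RESULT ==
["clear(b)", "clear(e)", "handempty", "on(b,f)", "on(f,c)"]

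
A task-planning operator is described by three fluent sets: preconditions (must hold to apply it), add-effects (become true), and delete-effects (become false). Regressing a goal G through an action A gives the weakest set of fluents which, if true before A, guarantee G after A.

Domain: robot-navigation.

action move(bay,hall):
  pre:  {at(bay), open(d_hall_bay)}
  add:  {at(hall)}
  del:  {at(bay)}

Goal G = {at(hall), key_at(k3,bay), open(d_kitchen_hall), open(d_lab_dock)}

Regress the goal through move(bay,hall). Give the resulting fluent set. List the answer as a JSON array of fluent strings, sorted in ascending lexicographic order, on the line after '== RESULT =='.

Regress:
  G ∩ del = {}  (empty — regression defined)
  G \ add = {at(hall), key_at(k3,bay), open(d_kitchen_hall), open(d_lab_dock)} \ {at(hall)} = {key_at(k3,bay), open(d_kitchen_hall), open(d_lab_dock)}
  ∪ pre   = {key_at(k3,bay), open(d_kitchen_hall), open(d_lab_dock)} ∪ {at(bay), open(d_hall_bay)}
          = {at(bay), key_at(k3,bay), open(d_hall_bay), open(d_kitchen_hall), open(d_lab_dock)}

== RESULT ==
["at(bay)", "key_at(k3,bay)", "open(d_hall_bay)", "open(d_kitchen_hall)", "open(d_lab_dock)"]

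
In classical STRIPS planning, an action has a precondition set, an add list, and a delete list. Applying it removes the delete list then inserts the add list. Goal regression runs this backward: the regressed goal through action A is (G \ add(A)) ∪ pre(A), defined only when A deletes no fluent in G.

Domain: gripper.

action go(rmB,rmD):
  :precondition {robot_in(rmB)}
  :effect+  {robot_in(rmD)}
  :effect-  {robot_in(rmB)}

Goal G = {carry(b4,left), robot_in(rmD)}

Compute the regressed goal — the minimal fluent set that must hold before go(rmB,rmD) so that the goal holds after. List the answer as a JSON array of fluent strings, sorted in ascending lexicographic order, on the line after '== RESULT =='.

Compute (G \ add) ∪ pre:
  G ∩ del = {}  (empty — regression defined)
  G \ add = {carry(b4,left), robot_in(rmD)} \ {robot_in(rmD)} = {carry(b4,left)}
  ∪ pre   = {carry(b4,left)} ∪ {robot_in(rmB)}
          = {carry(b4,left), robot_in(rmB)}

== RESULT ==
["carry(b4,left)", "robot_in(rmB)"]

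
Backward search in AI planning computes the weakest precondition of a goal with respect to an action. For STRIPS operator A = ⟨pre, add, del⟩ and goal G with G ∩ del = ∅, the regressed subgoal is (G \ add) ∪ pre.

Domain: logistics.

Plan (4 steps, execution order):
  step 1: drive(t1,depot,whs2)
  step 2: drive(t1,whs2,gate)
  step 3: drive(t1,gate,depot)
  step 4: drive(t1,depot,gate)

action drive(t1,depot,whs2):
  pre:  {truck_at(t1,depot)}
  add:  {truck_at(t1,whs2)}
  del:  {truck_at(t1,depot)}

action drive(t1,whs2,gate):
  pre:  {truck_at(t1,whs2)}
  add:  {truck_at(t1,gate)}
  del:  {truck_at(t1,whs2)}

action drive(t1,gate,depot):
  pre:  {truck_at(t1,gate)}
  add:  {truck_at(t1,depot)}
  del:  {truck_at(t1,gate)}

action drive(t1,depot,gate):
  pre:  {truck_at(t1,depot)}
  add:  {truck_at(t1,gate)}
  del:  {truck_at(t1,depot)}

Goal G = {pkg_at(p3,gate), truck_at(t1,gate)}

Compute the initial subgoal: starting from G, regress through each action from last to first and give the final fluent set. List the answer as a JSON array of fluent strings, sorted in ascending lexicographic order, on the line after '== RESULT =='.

Regress step by step:
  through step 4 (drive(t1,depot,gate)): drop {truck_at(t1,gate)}, keep {pkg_at(p3,gate)}, require {truck_at(t1,depot)}
    → {pkg_at(p3,gate), truck_at(t1,depot)}
  through step 3 (drive(t1,gate,depot)): drop {truck_at(t1,depot)}, keep {pkg_at(p3,gate)}, require {truck_at(t1,gate)}
    → {pkg_at(p3,gate), truck_at(t1,gate)}
  through step 2 (drive(t1,whs2,gate)): drop {truck_at(t1,gate)}, keep {pkg_at(p3,gate)}, require {truck_at(t1,whs2)}
    → {pkg_at(p3,gate), truck_at(t1,whs2)}
  through step 1 (drive(t1,depot,whs2)): drop {truck_at(t1,whs2)}, keep {pkg_at(p3,gate)}, require {truck_at(t1,depot)}
    → {pkg_at(p3,gate), truck_at(t1,depot)}

== RESULT ==
["pkg_at(p3,gate)", "truck_at(t1,depot)"]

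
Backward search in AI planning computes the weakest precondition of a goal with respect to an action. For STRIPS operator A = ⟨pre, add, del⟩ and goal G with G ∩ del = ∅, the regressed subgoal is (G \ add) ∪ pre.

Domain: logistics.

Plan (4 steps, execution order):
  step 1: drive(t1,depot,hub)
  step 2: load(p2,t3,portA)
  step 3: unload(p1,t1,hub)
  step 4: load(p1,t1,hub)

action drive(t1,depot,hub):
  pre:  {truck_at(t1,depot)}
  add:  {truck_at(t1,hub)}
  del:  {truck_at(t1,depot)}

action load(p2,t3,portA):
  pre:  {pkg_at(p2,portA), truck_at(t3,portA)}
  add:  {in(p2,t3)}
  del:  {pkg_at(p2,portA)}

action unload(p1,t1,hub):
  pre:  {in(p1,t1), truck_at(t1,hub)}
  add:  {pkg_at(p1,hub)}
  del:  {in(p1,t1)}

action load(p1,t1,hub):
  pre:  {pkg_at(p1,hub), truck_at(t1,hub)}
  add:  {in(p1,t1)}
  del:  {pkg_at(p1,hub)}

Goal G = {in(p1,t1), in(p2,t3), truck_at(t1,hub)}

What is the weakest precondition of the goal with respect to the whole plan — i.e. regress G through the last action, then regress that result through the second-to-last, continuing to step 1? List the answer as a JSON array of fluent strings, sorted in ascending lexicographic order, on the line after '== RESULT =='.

Work backward from the goal:
  through step 4 (load(p1,t1,hub)): drop {in(p1,t1)}, keep {in(p2,t3), truck_at(t1,hub)}, require {pkg_at(p1,hub), truck_at(t1,hub)}
    → {in(p2,t3), pkg_at(p1,hub), truck_at(t1,hub)}
  through step 3 (unload(p1,t1,hub)): drop {pkg_at(p1,hub)}, keep {in(p2,t3), truck_at(t1,hub)}, require {in(p1,t1), truck_at(t1,hub)}
    → {in(p1,t1), in(p2,t3), truck_at(t1,hub)}
  through step 2 (load(p2,t3,portA)): drop {in(p2,t3)}, keep {in(p1,t1), truck_at(t1,hub)}, require {pkg_at(p2,portA), truck_at(t3,portA)}
    → {in(p1,t1), pkg_at(p2,portA), truck_at(t1,hub), truck_at(t3,portA)}
  through step 1 (drive(t1,depot,hub)): drop {truck_at(t1,hub)}, keep {in(p1,t1), pkg_at(p2,portA), truck_at(t3,portA)}, require {truck_at(t1,depot)}
    → {in(p1,t1), pkg_at(p2,portA), truck_at(t1,depot), truck_at(t3,portA)}

== RESULT ==
["in(p1,t1)", "pkg_at(p2,portA)", "truck_at(t1,depot)", "truck_at(t3,portA)"]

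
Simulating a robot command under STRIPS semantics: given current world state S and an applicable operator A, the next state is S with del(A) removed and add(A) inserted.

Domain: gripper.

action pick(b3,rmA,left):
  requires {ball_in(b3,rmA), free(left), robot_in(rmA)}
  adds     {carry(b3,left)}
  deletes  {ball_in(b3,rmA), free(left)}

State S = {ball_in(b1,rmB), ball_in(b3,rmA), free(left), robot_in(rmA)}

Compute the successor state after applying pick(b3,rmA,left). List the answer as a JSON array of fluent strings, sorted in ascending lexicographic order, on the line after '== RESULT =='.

Compute (S \ del) ∪ add:
  pre ⊆ S: {ball_in(b3,rmA), free(left), robot_in(rmA)} ⊆ S  — applicable
  S \ del = {ball_in(b1,rmB), robot_in(rmA)}
  ∪ add   = {ball_in(b1,rmB), carry(b3,left), robot_in(rmA)}

== RESULT ==
["ball_in(b1,rmB)", "carry(b3,left)", "robot_in(rmA)"]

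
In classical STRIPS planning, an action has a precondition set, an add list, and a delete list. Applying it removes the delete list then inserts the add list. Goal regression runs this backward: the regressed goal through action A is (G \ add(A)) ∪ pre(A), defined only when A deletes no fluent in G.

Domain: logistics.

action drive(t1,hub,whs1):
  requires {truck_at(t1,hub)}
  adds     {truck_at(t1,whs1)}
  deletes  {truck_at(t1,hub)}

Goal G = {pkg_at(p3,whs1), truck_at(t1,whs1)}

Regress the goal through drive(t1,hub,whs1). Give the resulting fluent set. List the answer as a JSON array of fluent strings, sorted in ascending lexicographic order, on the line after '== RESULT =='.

Compute (G \ add) ∪ pre:
  G ∩ del = {}  (empty — regression defined)
  G \ add = {pkg_at(p3,whs1), truck_at(t1,whs1)} \ {truck_at(t1,whs1)} = {pkg_at(p3,whs1)}
  ∪ pre   = {pkg_at(p3,whs1)} ∪ {truck_at(t1,hub)}
          = {pkg_at(p3,whs1), truck_at(t1,hub)}

== RESULT ==
["pkg_at(p3,whs1)", "truck_at(t1,hub)"]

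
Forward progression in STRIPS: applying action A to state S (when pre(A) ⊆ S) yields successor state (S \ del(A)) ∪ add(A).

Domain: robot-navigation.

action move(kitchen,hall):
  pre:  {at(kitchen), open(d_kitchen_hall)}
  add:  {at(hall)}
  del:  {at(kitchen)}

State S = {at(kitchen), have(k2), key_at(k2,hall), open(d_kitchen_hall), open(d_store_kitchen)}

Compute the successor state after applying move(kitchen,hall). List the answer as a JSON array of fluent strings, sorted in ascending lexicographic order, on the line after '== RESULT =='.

Compute (S \ del) ∪ add:
  pre ⊆ S: {at(kitchen), open(d_kitchen_hall)} ⊆ S  — applicable
  S \ del = {have(k2), key_at(k2,hall), open(d_kitchen_hall), open(d_store_kitchen)}
  ∪ add   = {at(hall), have(k2), key_at(k2,hall), open(d_kitchen_hall), open(d_store_kitchen)}

== RESULT ==
["at(hall)", "have(k2)", "key_at(k2,hall)", "open(d_kitchen_hall)", "open(d_store_kitchen)"]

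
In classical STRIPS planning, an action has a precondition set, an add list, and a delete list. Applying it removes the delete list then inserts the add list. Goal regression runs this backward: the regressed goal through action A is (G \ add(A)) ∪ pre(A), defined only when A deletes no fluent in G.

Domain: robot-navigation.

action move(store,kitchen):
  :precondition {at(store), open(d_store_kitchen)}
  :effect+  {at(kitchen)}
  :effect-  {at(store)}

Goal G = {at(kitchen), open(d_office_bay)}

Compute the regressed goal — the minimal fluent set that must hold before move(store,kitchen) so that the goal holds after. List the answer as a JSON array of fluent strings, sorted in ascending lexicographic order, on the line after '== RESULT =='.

Compute (G \ add) ∪ pre:
  G ∩ del = {}  (empty — regression defined)
  G \ add = {at(kitchen), open(d_office_bay)} \ {at(kitchen)} = {open(d_office_bay)}
  ∪ pre   = {open(d_office_bay)} ∪ {at(store), open(d_store_kitchen)}
          = {at(store), open(d_office_bay), open(d_store_kitchen)}

== RESULT ==
["at(store)", "open(d_office_bay)", "open(d_store_kitchen)"]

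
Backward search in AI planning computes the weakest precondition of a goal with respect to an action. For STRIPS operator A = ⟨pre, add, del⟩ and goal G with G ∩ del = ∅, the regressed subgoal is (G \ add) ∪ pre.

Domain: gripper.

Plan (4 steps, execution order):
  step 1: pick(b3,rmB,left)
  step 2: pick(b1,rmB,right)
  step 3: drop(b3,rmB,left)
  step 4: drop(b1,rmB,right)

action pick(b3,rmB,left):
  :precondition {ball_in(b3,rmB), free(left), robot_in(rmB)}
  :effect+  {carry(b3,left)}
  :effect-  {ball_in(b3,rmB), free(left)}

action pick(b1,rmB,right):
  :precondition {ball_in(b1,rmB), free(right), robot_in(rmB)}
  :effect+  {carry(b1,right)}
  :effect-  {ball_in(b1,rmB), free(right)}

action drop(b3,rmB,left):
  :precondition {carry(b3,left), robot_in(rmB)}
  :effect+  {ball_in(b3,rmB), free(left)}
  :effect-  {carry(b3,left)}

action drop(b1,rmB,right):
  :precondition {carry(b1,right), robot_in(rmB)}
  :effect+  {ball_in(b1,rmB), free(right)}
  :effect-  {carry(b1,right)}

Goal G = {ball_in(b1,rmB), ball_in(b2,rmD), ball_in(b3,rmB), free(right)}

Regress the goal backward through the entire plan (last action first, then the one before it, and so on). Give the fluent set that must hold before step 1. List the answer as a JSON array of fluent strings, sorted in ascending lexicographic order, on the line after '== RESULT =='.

Regress step by step:
  through step 4 (drop(b1,rmB,right)): drop {ball_in(b1,rmB), free(right)}, keep {ball_in(b2,rmD), ball_in(b3,rmB)}, require {carry(b1,right), robot_in(rmB)}
    → {ball_in(b2,rmD), ball_in(b3,rmB), carry(b1,right), robot_in(rmB)}
  through step 3 (drop(b3,rmB,left)): drop {ball_in(b3,rmB)}, keep {ball_in(b2,rmD), carry(b1,right), robot_in(rmB)}, require {carry(b3,left), robot_in(rmB)}
    → {ball_in(b2,rmD), carry(b1,right), carry(b3,left), robot_in(rmB)}
  through step 2 (pick(b1,rmB,right)): drop {carry(b1,right)}, keep {ball_in(b2,rmD), carry(b3,left), robot_in(rmB)}, require {ball_in(b1,rmB), free(right), robot_in(rmB)}
    → {ball_in(b1,rmB), ball_in(b2,rmD), carry(b3,left), free(right), robot_in(rmB)}
  through step 1 (pick(b3,rmB,left)): drop {carry(b3,left)}, keep {ball_in(b1,rmB), ball_in(b2,rmD), free(right), robot_in(rmB)}, require {ball_in(b3,rmB), free(left), robot_in(rmB)}
    → {ball_in(b1,rmB), ball_in(b2,rmD), ball_in(b3,rmB), free(left), free(right), robot_in(rmB)}

== RESULT ==
["ball_in(b1,rmB)", "ball_in(b2,rmD)", "ball_in(b3,rmB)", "free(left)", "free(right)", "robot_in(rmB)"]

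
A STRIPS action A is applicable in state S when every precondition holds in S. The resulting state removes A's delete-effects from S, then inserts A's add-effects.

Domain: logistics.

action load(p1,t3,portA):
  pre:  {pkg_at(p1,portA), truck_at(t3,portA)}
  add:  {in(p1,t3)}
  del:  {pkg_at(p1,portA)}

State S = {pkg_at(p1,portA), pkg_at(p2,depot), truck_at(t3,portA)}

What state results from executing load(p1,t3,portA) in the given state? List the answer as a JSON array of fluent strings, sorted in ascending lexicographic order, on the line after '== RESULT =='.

Compute (S \ del) ∪ add:
  pre ⊆ S: {pkg_at(p1,portA), truck_at(t3,portA)} ⊆ S  — applicable
  S \ del = {pkg_at(p2,depot), truck_at(t3,portA)}
  ∪ add   = {in(p1,t3), pkg_at(p2,depot), truck_at(t3,portA)}

== RESULT ==
["in(p1,t3)", "pkg_at(p2,depot)", "truck_at(t3,portA)"]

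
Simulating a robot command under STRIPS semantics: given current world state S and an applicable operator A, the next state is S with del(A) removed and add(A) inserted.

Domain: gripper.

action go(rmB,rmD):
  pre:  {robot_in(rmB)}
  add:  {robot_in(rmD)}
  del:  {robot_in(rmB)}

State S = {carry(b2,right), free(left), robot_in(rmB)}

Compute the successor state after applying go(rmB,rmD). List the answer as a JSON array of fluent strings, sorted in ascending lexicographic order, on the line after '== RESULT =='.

Compute (S \ del) ∪ add:
  pre ⊆ S: {robot_in(rmB)} ⊆ S  — applicable
  S \ del = {carry(b2,right), free(left)}
  ∪ add   = {carry(b2,right), free(left), robot_in(rmD)}

== RESULT ==
["carry(b2,right)", "free(left)", "robot_in(rmD)"]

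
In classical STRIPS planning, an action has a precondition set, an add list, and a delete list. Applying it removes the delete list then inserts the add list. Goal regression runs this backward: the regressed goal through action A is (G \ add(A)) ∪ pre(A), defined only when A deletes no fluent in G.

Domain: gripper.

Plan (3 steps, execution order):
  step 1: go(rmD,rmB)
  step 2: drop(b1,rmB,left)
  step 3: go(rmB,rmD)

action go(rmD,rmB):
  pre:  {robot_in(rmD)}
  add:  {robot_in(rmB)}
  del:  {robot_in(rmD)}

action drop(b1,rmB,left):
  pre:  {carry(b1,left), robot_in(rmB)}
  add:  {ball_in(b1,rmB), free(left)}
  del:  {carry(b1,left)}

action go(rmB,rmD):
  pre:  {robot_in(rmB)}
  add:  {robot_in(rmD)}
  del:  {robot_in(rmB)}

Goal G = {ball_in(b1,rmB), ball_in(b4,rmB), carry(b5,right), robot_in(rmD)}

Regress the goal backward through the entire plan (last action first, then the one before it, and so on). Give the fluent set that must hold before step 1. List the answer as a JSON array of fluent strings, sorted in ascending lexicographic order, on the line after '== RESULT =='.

Work backward from the goal:
  through step 3 (go(rmB,rmD)): drop {robot_in(rmD)}, keep {ball_in(b1,rmB), ball_in(b4,rmB), carry(b5,right)}, require {robot_in(rmB)}
    → {ball_in(b1,rmB), ball_in(b4,rmB), carry(b5,right), robot_in(rmB)}
  through step 2 (drop(b1,rmB,left)): drop {ball_in(b1,rmB)}, keep {ball_in(b4,rmB), carry(b5,right), robot_in(rmB)}, require {carry(b1,left), robot_in(rmB)}
    → {ball_in(b4,rmB), carry(b1,left), carry(b5,right), robot_in(rmB)}
  through step 1 (go(rmD,rmB)): drop {robot_in(rmB)}, keep {ball_in(b4,rmB), carry(b1,left), carry(b5,right)}, require {robot_in(rmD)}
    → {ball_in(b4,rmB), carry(b1,left), carry(b5,right), robot_in(rmD)}

== RESULT ==
["ball_in(b4,rmB)", "carry(b1,left)", "carry(b5,right)", "robot_in(rmD)"]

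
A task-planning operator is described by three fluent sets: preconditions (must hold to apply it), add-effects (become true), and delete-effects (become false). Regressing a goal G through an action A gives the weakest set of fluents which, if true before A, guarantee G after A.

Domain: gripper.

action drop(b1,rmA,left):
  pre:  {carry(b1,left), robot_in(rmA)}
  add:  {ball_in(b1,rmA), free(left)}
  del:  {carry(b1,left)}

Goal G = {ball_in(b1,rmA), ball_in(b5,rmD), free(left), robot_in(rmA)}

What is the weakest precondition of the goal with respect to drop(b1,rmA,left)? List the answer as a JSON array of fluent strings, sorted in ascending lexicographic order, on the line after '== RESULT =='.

Compute (G \ add) ∪ pre:
  G ∩ del = {}  (empty — regression defined)
  G \ add = {ball_in(b1,rmA), ball_in(b5,rmD), free(left), robot_in(rmA)} \ {ball_in(b1,rmA), free(left)} = {ball_in(b5,rmD), robot_in(rmA)}
  ∪ pre   = {ball_in(b5,rmD), robot_in(rmA)} ∪ {carry(b1,left), robot_in(rmA)}
          = {ball_in(b5,rmD), carry(b1,left), robot_in(rmA)}

== RESULT ==
["ball_in(b5,rmD)", "carry(b1,left)", "robot_in(rmA)"]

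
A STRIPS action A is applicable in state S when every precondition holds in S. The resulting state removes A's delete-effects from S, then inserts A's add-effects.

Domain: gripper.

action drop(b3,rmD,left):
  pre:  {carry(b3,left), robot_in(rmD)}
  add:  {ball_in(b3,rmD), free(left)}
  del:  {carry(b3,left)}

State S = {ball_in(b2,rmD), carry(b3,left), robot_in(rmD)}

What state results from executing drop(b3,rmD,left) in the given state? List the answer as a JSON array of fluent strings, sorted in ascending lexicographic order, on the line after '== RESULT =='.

Progress:
  pre ⊆ S: {carry(b3,left), robot_in(rmD)} ⊆ S  — applicable
  S \ del = {ball_in(b2,rmD), robot_in(rmD)}
  ∪ add   = {ball_in(b2,rmD), ball_in(b3,rmD), free(left), robot_in(rmD)}

== RESULT ==
["ball_in(b2,rmD)", "ball_in(b3,rmD)", "free(left)", "robot_in(rmD)"]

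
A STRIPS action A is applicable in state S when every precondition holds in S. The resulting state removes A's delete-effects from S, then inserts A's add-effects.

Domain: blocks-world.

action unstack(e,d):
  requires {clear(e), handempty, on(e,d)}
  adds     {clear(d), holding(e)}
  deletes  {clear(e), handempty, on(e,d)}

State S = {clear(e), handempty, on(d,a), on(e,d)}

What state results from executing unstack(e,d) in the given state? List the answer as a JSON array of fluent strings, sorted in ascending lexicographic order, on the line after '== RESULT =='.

Compute (S \ del) ∪ add:
  pre ⊆ S: {clear(e), handempty, on(e,d)} ⊆ S  — applicable
  S \ del = {on(d,a)}
  ∪ add   = {clear(d), holding(e), on(d,a)}

== RESULT ==
["clear(d)", "holding(e)", "on(d,a)"]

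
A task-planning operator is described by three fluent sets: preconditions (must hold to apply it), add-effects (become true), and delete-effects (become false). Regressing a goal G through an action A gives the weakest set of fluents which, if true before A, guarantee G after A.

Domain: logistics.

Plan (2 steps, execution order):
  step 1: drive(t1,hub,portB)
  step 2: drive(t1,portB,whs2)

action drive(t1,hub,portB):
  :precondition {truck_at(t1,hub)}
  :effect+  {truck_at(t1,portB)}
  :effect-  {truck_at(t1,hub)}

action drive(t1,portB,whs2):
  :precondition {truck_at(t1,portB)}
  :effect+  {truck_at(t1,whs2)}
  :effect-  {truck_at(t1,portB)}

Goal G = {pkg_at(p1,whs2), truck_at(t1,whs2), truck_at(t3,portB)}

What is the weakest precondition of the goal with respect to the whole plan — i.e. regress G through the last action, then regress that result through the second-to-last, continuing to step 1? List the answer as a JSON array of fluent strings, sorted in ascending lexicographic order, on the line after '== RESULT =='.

Work backward from the goal:
  through step 2 (drive(t1,portB,whs2)): drop {truck_at(t1,whs2)}, keep {pkg_at(p1,whs2), truck_at(t3,portB)}, require {truck_at(t1,portB)}
    → {pkg_at(p1,whs2), truck_at(t1,portB), truck_at(t3,portB)}
  through step 1 (drive(t1,hub,portB)): drop {truck_at(t1,portB)}, keep {pkg_at(p1,whs2), truck_at(t3,portB)}, require {truck_at(t1,hub)}
    → {pkg_at(p1,whs2), truck_at(t1,hub), truck_at(t3,portB)}

== RESULT ==
["pkg_at(p1,whs2)", "truck_at(t1,hub)", "truck_at(t3,portB)"]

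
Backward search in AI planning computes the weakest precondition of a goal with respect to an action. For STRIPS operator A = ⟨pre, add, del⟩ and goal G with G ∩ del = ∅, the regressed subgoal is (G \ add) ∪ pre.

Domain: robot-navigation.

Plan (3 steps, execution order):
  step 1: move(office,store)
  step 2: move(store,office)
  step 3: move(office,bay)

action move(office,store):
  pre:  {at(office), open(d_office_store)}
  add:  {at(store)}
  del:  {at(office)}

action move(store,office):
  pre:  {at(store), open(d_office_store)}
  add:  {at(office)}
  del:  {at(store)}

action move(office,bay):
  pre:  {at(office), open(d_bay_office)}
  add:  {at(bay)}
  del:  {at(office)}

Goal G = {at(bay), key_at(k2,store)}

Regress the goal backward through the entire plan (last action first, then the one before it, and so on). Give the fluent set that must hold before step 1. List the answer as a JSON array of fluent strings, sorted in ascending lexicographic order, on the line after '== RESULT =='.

Regress step by step:
  through step 3 (move(office,bay)): drop {at(bay)}, keep {key_at(k2,store)}, require {at(office), open(d_bay_office)}
    → {at(office), key_at(k2,store), open(d_bay_office)}
  through step 2 (move(store,office)): drop {at(office)}, keep {key_at(k2,store), open(d_bay_office)}, require {at(store), open(d_office_store)}
    → {at(store), key_at(k2,store), open(d_bay_office), open(d_office_store)}
  through step 1 (move(office,store)): drop {at(store)}, keep {key_at(k2,store), open(d_bay_office), open(d_office_store)}, require {at(office), open(d_office_store)}
    → {at(office), key_at(k2,store), open(d_bay_office), open(d_office_store)}

== RESULT ==
["at(office)", "key_at(k2,store)", "open(d_bay_office)", "open(d_office_store)"]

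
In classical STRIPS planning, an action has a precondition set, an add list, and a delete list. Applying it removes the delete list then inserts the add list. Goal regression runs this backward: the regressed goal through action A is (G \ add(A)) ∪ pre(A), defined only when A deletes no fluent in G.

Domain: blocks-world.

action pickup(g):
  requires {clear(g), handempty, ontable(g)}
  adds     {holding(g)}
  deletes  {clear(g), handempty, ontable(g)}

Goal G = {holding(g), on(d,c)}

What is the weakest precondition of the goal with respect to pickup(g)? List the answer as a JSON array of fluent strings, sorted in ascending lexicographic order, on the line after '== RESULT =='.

Compute (G \ add) ∪ pre:
  G ∩ del = {}  (empty — regression defined)
  G \ add = {holding(g), on(d,c)} \ {holding(g)} = {on(d,c)}
  ∪ pre   = {on(d,c)} ∪ {clear(g), handempty, ontable(g)}
          = {clear(g), handempty, on(d,c), ontable(g)}

== RESULT ==
["clear(g)", "handempty", "on(d,c)", "ontable(g)"]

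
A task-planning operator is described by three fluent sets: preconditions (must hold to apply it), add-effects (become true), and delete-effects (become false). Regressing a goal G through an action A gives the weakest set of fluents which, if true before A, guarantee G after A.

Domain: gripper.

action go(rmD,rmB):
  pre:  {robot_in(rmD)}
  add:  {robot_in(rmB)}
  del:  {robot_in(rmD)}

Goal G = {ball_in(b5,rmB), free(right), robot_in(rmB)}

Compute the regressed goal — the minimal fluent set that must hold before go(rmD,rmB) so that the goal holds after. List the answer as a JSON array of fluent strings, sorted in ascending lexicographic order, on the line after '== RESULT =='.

Compute (G \ add) ∪ pre:
  G ∩ del = {}  (empty — regression defined)
  G \ add = {ball_in(b5,rmB), free(right), robot_in(rmB)} \ {robot_in(rmB)} = {ball_in(b5,rmB), free(right)}
  ∪ pre   = {ball_in(b5,rmB), free(right)} ∪ {robot_in(rmD)}
          = {ball_in(b5,rmB), free(right), robot_in(rmD)}

== RESULT ==
["ball_in(b5,rmB)", "free(right)", "robot_in(rmD)"]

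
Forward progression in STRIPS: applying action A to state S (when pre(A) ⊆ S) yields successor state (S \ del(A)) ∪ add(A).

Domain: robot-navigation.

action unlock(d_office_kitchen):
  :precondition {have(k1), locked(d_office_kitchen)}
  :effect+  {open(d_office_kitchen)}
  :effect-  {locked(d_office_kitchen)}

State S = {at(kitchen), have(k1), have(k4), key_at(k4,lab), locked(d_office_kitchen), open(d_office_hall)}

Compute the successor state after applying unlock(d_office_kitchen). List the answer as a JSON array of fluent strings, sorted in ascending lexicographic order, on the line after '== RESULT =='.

Compute (S \ del) ∪ add:
  pre ⊆ S: {have(k1), locked(d_office_kitchen)} ⊆ S  — applicable
  S \ del = {at(kitchen), have(k1), have(k4), key_at(k4,lab), open(d_office_hall)}
  ∪ add   = {at(kitchen), have(k1), have(k4), key_at(k4,lab), open(d_office_hall), open(d_office_kitchen)}

== RESULT ==
["at(kitchen)", "have(k1)", "have(k4)", "key_at(k4,lab)", "open(d_office_hall)", "open(d_office_kitchen)"]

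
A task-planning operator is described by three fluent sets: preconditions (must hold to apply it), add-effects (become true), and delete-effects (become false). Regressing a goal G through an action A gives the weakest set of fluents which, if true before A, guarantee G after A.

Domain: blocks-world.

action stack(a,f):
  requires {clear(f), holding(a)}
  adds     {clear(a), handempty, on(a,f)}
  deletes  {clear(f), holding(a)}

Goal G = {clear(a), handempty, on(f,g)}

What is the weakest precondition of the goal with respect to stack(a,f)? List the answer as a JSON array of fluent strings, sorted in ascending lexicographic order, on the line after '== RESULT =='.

Compute (G \ add) ∪ pre:
  G ∩ del = {}  (empty — regression defined)
  G \ add = {clear(a), handempty, on(f,g)} \ {clear(a), handempty, on(a,f)} = {on(f,g)}
  ∪ pre   = {on(f,g)} ∪ {clear(f), holding(a)}
          = {clear(f), holding(a), on(f,g)}

== RESULT ==
["clear(f)", "holding(a)", "on(f,g)"]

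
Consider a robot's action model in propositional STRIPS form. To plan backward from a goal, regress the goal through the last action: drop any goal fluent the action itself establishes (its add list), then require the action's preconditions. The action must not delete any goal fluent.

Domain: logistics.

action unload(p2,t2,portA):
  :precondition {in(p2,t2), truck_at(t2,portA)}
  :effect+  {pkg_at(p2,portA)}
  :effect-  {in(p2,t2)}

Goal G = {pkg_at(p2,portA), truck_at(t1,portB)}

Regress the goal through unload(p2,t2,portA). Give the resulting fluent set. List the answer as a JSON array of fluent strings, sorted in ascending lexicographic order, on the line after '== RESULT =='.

Compute (G \ add) ∪ pre:
  G ∩ del = {}  (empty — regression defined)
  G \ add = {pkg_at(p2,portA), truck_at(t1,portB)} \ {pkg_at(p2,portA)} = {truck_at(t1,portB)}
  ∪ pre   = {truck_at(t1,portB)} ∪ {in(p2,t2), truck_at(t2,portA)}
          = {in(p2,t2), truck_at(t1,portB), truck_at(t2,portA)}

== RESULT ==
["in(p2,t2)", "truck_at(t1,portB)", "truck_at(t2,portA)"]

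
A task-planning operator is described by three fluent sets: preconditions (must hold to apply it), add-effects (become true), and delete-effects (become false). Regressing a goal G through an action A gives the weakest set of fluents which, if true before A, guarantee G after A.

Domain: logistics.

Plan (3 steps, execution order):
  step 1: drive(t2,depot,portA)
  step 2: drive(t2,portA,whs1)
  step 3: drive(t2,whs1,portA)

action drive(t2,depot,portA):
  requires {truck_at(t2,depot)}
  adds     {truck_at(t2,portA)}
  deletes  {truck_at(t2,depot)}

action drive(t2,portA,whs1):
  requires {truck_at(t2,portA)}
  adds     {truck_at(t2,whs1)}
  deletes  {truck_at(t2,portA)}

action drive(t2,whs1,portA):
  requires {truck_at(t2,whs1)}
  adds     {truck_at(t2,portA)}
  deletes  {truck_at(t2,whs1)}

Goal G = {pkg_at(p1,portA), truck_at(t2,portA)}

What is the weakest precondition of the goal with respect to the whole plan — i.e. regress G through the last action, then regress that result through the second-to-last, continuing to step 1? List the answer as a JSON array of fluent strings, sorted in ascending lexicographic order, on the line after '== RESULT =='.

Work backward from the goal:
  through step 3 (drive(t2,whs1,portA)): drop {truck_at(t2,portA)}, keep {pkg_at(p1,portA)}, require {truck_at(t2,whs1)}
    → {pkg_at(p1,portA), truck_at(t2,whs1)}
  through step 2 (drive(t2,portA,whs1)): drop {truck_at(t2,whs1)}, keep {pkg_at(p1,portA)}, require {truck_at(t2,portA)}
    → {pkg_at(p1,portA), truck_at(t2,portA)}
  through step 1 (drive(t2,depot,portA)): drop {truck_at(t2,portA)}, keep {pkg_at(p1,portA)}, require {truck_at(t2,depot)}
    → {pkg_at(p1,portA), truck_at(t2,depot)}

== RESULT ==
["pkg_at(p1,portA)", "truck_at(t2,depot)"]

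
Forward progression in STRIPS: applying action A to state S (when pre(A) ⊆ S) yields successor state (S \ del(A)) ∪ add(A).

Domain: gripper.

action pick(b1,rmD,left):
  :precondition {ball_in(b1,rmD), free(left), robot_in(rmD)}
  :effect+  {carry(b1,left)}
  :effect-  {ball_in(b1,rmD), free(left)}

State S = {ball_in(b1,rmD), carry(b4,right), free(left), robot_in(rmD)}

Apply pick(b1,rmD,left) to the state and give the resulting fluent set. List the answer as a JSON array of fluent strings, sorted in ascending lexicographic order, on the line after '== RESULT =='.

Compute (S \ del) ∪ add:
  pre ⊆ S: {ball_in(b1,rmD), free(left), robot_in(rmD)} ⊆ S  — applicable
  S \ del = {carry(b4,right), robot_in(rmD)}
  ∪ add   = {carry(b1,left), carry(b4,right), robot_in(rmD)}

== RESULT ==
["carry(b1,left)", "carry(b4,right)", "robot_in(rmD)"]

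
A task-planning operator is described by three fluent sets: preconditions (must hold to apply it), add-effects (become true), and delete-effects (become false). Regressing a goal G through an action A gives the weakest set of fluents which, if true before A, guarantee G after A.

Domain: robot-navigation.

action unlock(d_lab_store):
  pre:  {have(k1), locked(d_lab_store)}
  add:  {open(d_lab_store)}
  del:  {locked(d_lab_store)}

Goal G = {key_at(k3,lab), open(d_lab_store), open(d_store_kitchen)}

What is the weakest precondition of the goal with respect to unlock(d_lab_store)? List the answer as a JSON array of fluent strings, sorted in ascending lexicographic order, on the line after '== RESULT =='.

Regress:
  G ∩ del = {}  (empty — regression defined)
  G \ add = {key_at(k3,lab), open(d_lab_store), open(d_store_kitchen)} \ {open(d_lab_store)} = {key_at(k3,lab), open(d_store_kitchen)}
  ∪ pre   = {key_at(k3,lab), open(d_store_kitchen)} ∪ {have(k1), locked(d_lab_store)}
          = {have(k1), key_at(k3,lab), locked(d_lab_store), open(d_store_kitchen)}

== RESULT ==
["have(k1)", "key_at(k3,lab)", "locked(d_lab_store)", "open(d_store_kitchen)"]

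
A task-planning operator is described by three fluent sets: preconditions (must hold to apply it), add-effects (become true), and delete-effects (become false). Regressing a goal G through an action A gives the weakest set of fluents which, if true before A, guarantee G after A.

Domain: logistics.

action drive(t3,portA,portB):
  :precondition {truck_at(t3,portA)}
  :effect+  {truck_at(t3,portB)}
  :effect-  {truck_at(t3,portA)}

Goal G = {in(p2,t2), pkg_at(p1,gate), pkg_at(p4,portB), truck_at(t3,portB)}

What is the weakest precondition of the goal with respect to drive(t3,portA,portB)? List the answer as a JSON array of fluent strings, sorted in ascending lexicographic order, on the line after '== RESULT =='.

Compute (G \ add) ∪ pre:
  G ∩ del = {}  (empty — regression defined)
  G \ add = {in(p2,t2), pkg_at(p1,gate), pkg_at(p4,portB), truck_at(t3,portB)} \ {truck_at(t3,portB)} = {in(p2,t2), pkg_at(p1,gate), pkg_at(p4,portB)}
  ∪ pre   = {in(p2,t2), pkg_at(p1,gate), pkg_at(p4,portB)} ∪ {truck_at(t3,portA)}
          = {in(p2,t2), pkg_at(p1,gate), pkg_at(p4,portB), truck_at(t3,portA)}

== RESULT ==
["in(p2,t2)", "pkg_at(p1,gate)", "pkg_at(p4,portB)", "truck_at(t3,portA)"]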